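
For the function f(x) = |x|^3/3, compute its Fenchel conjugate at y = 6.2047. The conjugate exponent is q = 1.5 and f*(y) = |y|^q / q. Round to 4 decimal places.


The conjugate exponent q satisfies 1/p + 1/q = 1.
p = 3, so q = 3/(3 - 1) = 1.5
|y|^q = 6.2047^1.5 = 15.4554
f*(6.2047) = 15.4554 / 1.5 = 10.3036


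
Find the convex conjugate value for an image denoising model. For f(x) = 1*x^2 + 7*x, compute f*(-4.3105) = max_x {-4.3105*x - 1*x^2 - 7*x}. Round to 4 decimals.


f*(y) = sup_x {y*x - a*x^2 - b*x} = sup_x {(y-b)*x - a*x^2}
FOC: (y - b) - 2a*x = 0 => x* = (y - b)/(2a)
x* = (-4.3105 - 7)/(2*1) = -5.6553
f*(-4.3105) = (y-b)^2/(4a) = (-4.3105 - 7)^2/(4*1)
= 127.9274/4 = 31.9819


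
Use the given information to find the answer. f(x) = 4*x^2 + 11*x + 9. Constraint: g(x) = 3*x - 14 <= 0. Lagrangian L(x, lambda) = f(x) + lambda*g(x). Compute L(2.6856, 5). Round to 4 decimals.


Step 1: Evaluate f(x).
f(2.6856) = 4*2.6856^2 + 11*2.6856 + 9 = 67.3914
Step 2: Evaluate g(x).
g(2.6856) = 3*2.6856 - 14 = -5.9432
Step 3: Compute Lagrangian.
L = 67.3914 + 5*-5.9432 = 37.6754


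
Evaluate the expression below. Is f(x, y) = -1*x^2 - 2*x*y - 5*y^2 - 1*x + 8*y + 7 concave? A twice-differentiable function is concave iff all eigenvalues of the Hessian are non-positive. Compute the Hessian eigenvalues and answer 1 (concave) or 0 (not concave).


The Hessian of f(x,y) = -1*x^2 - 2*x*y - 5*y^2 - 1*x + 8*y + 7 is:
H = [[-2, -2], [-2, -10]]
Trace = -2 - 10 = -12
Determinant = -2*-10 - (-2)^2 = 16
Discriminant = (-12)^2 - 4*16 = 80.0
Eigenvalues: lambda_1 = -10.4721, lambda_2 = -1.5279
The function is concave.

1


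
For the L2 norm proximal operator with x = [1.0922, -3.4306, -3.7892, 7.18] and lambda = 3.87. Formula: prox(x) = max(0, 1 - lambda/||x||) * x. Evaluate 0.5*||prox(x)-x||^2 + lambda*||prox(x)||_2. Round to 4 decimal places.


Step 1: Compute ||x||.
||x|| = 8.881
Step 2: Compute scaling factor.
scale = max(0, 1 - 3.87/8.881) = 0.5642
Step 3: prox(x) = [0.6163, -1.9357, -2.138, 4.0512]
||prox(x)|| = 5.011
Step 4: Proximal objective.
0.5*||prox-x||^2 = 7.4885
lambda*||prox|| = 19.3926
Total = 26.8811


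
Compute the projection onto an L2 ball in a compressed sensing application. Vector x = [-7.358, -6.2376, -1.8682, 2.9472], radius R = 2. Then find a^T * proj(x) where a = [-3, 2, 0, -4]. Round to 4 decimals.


Step 1: Compute ||x|| (intermediates to 6 decimals).
||x|| = sqrt((-7.358)^2 + (-6.2376)^2 + (-1.8682)^2 + 2.9472^2) = 10.257874
Step 2: Project.
Since ||x|| > R, scale = R/||x|| = 2/10.257874 = 0.194972, proj(x) = scale * x
proj(x) = [-1.434604, -1.216157, -0.364247, 0.574621]
Step 3: Dot product.
a^T * proj(x) = -3*(-1.434604) + 2*(-1.216157) + 0*(-0.364247) - 4*0.574621 = -0.427


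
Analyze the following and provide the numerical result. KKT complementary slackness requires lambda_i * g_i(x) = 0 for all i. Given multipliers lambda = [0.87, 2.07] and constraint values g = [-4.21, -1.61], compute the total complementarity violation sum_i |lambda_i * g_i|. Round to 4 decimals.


KKT complementary slackness check:
lambda_1 * g_1 = 0.87 * -4.21 = -3.6627
lambda_2 * g_2 = 2.07 * -1.61 = -3.3327
Total violation = 3.6627 + 3.3327 = 6.9954


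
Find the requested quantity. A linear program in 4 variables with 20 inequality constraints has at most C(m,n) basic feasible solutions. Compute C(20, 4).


Each vertex corresponds to some choice of n active constraints out of m, so the number of vertices is at most C(m, n) = m! / (n!(m-n)!).
m = 20, n = 4
Numerator: 20 * 19 * 18 * 17
Denominator: 4! = 24
C(20, 4) = 4845


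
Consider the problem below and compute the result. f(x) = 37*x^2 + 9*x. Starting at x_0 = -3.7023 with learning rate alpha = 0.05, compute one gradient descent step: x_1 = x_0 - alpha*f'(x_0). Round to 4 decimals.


We compute the gradient at x_0 and apply the update.
f'(x) = 74*x + 9
f'(-3.7023) = 74*-3.7023 + 9 = -264.9702
x_1 = -3.7023 - 0.05*-264.9702 = 9.5462


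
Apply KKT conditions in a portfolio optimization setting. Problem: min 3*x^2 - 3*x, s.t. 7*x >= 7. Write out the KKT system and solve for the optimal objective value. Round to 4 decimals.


Step 1: Try lambda = 0 (constraint inactive).
x_unc = 3/(2*3) = 0.5
Check: 7*0.5 = 3.5 < 7 -- violated!
Step 2: Constraint must be active: 7*x = 7
x* = 7/7 = 1.0
lambda = (2*3*1.0 - 3)/7 = 0.4286
Step 3: Compute optimal value.
f(x*) = 3*1.0^2 - 3*1.0 = 0.0


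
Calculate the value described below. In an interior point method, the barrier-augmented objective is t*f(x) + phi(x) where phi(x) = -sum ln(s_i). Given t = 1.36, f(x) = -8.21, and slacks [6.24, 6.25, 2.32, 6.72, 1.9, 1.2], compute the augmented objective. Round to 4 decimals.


Step 1: Compute log-barrier.
ln values: [1.831, 1.8326, 0.8416, 1.9051, 0.6419, 0.1823]
phi = -(1.831 + 1.8326 + 0.8416 + 1.9051 + 0.6419 + 0.1823) = -7.2344
Step 2: Compute augmented objective.
t*f(x) = 1.36*-8.21 = -11.1656
Total = -11.1656 - 7.2344 = -18.4


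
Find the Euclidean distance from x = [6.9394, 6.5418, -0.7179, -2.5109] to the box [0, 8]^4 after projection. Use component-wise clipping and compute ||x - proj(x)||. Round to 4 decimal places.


Project each component onto [0, 8].
clip(6.9394) = 6.9394, clip(6.5418) = 6.5418, clip(-0.7179) = 0.0, clip(-2.5109) = 0.0
Projection = [6.9394, 6.5418, 0.0, 0.0]
Squared diffs: [0.0, 0.0, 0.5154, 6.3046]
Distance = sqrt(6.82) = 2.6115


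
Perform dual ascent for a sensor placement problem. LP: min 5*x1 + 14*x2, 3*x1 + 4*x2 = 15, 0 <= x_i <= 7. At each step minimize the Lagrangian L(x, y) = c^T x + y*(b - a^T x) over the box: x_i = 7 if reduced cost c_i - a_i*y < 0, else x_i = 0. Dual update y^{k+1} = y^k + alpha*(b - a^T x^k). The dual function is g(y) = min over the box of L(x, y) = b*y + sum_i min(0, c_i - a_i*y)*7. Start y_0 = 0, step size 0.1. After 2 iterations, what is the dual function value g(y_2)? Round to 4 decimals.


Dual ascent for LP: min 5*x1 + 14*x2, 3*x1 + 4*x2 = 15, 0 <= x_i <= 7
Step 1: y^k = 0.0, reduced costs: (5.0, 14.0)
  x^k = (0.0, 0.0), subgradient = b - a^T x = 15.0
  y^{k+1} = 0.0 + 0.1*15.0 = 1.5
Step 2: y^k = 1.5, reduced costs: (0.5, 8.0)
  x^k = (0.0, 0.0), subgradient = b - a^T x = 15.0
  y^{k+1} = 1.5 + 0.1*15.0 = 3.0
Dual objective at y_2 = 3.0: reduced costs (-4.0, 2.0), box minimizer x = (7.0, 0.0)
g(y_2) = b*y + (c1 - a1*y)*x1 + (c2 - a2*y)*x2 = 15*3.0 + (-4.0)*7.0 + 2.0*0.0 = 45.0 - 28.0 + 0.0 = 17.0


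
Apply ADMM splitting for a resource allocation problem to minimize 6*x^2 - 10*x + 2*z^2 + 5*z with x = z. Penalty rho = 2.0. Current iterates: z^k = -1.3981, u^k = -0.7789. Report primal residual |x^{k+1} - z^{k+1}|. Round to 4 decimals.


ADMM iteration with rho = 2.0, z^k = -1.3981, u^k = -0.7789
Step 1: x-update.
Minimize 6*x^2 - 10*x + (2.0/2)*(x + 1.3981 - 0.7789)^2
FOC: (2*6 + 2.0)*x = 10 + 2.0*(-1.3981 + 0.7789)
x^{k+1} = 0.6258
Step 2: z-update.
Minimize 2*z^2 + 5*z + (2.0/2)*(0.6258 - z - 0.7789)^2
FOC: (2*2 + 2.0)*z = -5 + 2.0*(0.6258 - 0.7789)
z^{k+1} = -0.8844
Step 3: u-update.
u^{k+1} = -0.7789 + 0.6258 + 0.8844 = 0.7313
Step 4: Primal residual = |0.6258 + 0.8844| = 1.5102


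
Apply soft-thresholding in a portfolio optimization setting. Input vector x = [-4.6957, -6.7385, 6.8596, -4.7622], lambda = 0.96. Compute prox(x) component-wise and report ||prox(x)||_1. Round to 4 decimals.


Soft-thresholding with lambda = 0.96:
prox(-4.6957) = sign(-4.6957)*max(|-4.6957| - 0.96, 0) = -3.7357
prox(-6.7385) = sign(-6.7385)*max(|-6.7385| - 0.96, 0) = -5.7785
prox(6.8596) = sign(6.8596)*max(|6.8596| - 0.96, 0) = 5.8996
prox(-4.7622) = sign(-4.7622)*max(|-4.7622| - 0.96, 0) = -3.8022
prox(x) = [-3.7357, -5.7785, 5.8996, -3.8022]
||prox(x)||_1 = 3.7357 + 5.7785 + 5.8996 + 3.8022 = 19.216


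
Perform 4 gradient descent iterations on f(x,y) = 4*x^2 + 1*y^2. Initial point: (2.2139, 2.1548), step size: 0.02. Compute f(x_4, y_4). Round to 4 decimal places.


Gradient descent on f(x,y) = 4*x^2 + 1*y^2.
Starting point: (2.2139, 2.1548), alpha = 0.02
Step 1: grad_x = 2*4*2.2139 = 17.7112, grad_y = 2*1*2.1548 = 4.3096
  x_1 = 2.2139 - 0.02*17.7112 = 1.8597
  y_1 = 2.1548 - 0.02*4.3096 = 2.0686
Step 2: grad_x = 2*4*1.8597 = 14.8774, grad_y = 2*1*2.0686 = 4.1372
  x_2 = 1.8597 - 0.02*14.8774 = 1.5621
  y_2 = 2.0686 - 0.02*4.1372 = 1.9859
Step 3: grad_x = 2*4*1.5621 = 12.497, grad_y = 2*1*1.9859 = 3.9717
  x_3 = 1.5621 - 0.02*12.497 = 1.3122
  y_3 = 1.9859 - 0.02*3.9717 = 1.9064
Step 4: grad_x = 2*4*1.3122 = 10.4975, grad_y = 2*1*1.9064 = 3.8129
  x_4 = 1.3122 - 0.02*10.4975 = 1.1022
  y_4 = 1.9064 - 0.02*3.8129 = 1.8302
f(1.1022, 1.8302) = 4*1.1022^2 + 1*1.8302^2 = 8.2092


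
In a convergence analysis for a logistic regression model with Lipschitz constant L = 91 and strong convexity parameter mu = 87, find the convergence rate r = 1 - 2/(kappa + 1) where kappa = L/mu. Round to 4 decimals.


Step 1: Compute the condition number.
kappa = L/mu = 91/87 = 1.046
Step 2: Compute the convergence rate.
r = 1 - 2/(kappa + 1) = 1 - 2*mu/(L + mu) = (L - mu)/(L + mu) = 4/178 = 0.0225


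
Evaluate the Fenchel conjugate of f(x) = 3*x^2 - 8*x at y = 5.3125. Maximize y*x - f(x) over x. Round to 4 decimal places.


f*(y) = sup_x {y*x - a*x^2 - b*x} = sup_x {(y-b)*x - a*x^2}
FOC: (y - b) - 2a*x = 0 => x* = (y - b)/(2a)
x* = (5.3125 + 8)/(2*3) = 2.2188
f*(5.3125) = (y-b)^2/(4a) = (5.3125 + 8)^2/(4*3)
= 177.2227/12 = 14.7686


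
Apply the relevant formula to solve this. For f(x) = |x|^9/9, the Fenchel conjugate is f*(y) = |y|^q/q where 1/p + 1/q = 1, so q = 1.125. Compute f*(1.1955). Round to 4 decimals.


The conjugate exponent q satisfies 1/p + 1/q = 1.
p = 9, so q = 9/(9 - 1) = 1.125
|y|^q = 1.1955^1.125 = 1.2225
f*(1.1955) = 1.2225 / 1.125 = 1.0867


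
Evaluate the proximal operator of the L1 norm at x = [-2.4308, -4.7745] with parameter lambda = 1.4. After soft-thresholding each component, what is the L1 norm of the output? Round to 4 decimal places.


Soft-thresholding with lambda = 1.4:
prox(-2.4308) = sign(-2.4308)*max(|-2.4308| - 1.4, 0) = -1.0308
prox(-4.7745) = sign(-4.7745)*max(|-4.7745| - 1.4, 0) = -3.3745
prox(x) = [-1.0308, -3.3745]
||prox(x)||_1 = 1.0308 + 3.3745 = 4.4053


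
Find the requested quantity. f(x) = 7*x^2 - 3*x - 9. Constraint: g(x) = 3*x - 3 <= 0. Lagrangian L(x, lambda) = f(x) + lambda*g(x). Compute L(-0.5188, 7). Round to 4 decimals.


Step 1: Evaluate f(x).
f(-0.5188) = 7*(-0.5188)^2 - 3*(-0.5188) - 9 = -5.5595
Step 2: Evaluate g(x).
g(-0.5188) = 3*-0.5188 - 3 = -4.5564
Step 3: Compute Lagrangian.
L = -5.5595 + 7*-4.5564 = -37.4543


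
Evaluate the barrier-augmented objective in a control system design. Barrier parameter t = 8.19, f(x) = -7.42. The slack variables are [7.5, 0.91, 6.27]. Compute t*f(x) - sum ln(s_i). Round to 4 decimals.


Step 1: Compute log-barrier.
ln values: [2.0149, -0.0943, 1.8358]
phi = -(2.0149 - 0.0943 + 1.8358) = -3.7564
Step 2: Compute augmented objective.
t*f(x) = 8.19*-7.42 = -60.7698
Total = -60.7698 - 3.7564 = -64.5262


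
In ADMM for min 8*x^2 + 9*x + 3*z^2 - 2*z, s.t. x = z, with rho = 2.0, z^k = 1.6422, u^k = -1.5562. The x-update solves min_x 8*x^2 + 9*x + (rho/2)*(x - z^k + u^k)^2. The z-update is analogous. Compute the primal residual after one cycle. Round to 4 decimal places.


ADMM iteration with rho = 2.0, z^k = 1.6422, u^k = -1.5562
Step 1: x-update.
Minimize 8*x^2 + 9*x + (2.0/2)*(x - 1.6422 - 1.5562)^2
FOC: (2*8 + 2.0)*x = -9 + 2.0*(1.6422 + 1.5562)
x^{k+1} = -0.1446
Step 2: z-update.
Minimize 3*z^2 - 2*z + (2.0/2)*(-0.1446 - z - 1.5562)^2
FOC: (2*3 + 2.0)*z = 2 + 2.0*(-0.1446 - 1.5562)
z^{k+1} = -0.1752
Step 3: u-update.
u^{k+1} = -1.5562 - 0.1446 + 0.1752 = -1.5256
Step 4: Primal residual = |-0.1446 + 0.1752| = 0.0306


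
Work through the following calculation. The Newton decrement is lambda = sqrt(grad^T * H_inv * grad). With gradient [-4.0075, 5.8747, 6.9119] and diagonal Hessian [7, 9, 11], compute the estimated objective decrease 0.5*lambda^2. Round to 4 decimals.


Step 1: H is diagonal, so H^(-1) * g = [-0.5725, 0.6527, 0.6284].
Step 2: g^T H^(-1) g = sum_i g_i^2 / H_ii
  = (-4.0075)^2/7 + (5.8747)^2/9 + (6.9119)^2/11
  = 2.2943 + 3.8347 + 4.3431 = 10.4721
Step 3: Objective decrease = 0.5 * g^T H^(-1) g = 5.236


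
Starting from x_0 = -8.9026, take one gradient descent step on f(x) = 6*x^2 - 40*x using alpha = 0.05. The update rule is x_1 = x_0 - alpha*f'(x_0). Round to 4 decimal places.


We compute the gradient at x_0 and apply the update.
f'(x) = 12*x - 40
f'(-8.9026) = 12*-8.9026 - 40 = -146.8312
x_1 = -8.9026 - 0.05*-146.8312 = -1.561


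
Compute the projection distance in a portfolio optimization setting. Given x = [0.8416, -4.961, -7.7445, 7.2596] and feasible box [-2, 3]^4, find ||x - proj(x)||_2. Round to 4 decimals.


Project each component onto [-2, 3].
clip(0.8416) = 0.8416, clip(-4.961) = -2.0, clip(-7.7445) = -2.0, clip(7.2596) = 3.0
Projection = [0.8416, -2.0, -2.0, 3.0]
Squared diffs: [0.0, 8.7675, 32.9993, 18.1442]
Distance = sqrt(59.911) = 7.7402


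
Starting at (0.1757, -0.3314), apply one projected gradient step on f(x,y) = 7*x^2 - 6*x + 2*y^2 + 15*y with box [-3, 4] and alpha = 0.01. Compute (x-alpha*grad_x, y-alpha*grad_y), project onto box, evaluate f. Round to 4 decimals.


Step 1: Compute gradient at (0.1757, -0.3314).
grad_x = 2*7*0.1757 - 6 = -3.5402
grad_y = 2*2*-0.3314 + 15 = 13.6744
Step 2: Gradient step.
x_raw = 0.1757 - 0.01*-3.5402 = 0.2111
y_raw = -0.3314 - 0.01*13.6744 = -0.4681
Step 3: Project onto [-3, 4].
x_proj = clip(0.2111) = 0.2111
y_proj = clip(-0.4681) = -0.4681
Step 4: Evaluate f.
f(0.2111, -0.4681) = -7.5385


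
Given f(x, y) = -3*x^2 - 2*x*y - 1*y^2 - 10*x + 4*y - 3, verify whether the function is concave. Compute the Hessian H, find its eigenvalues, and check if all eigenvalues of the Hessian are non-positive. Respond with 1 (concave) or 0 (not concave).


The Hessian of f(x,y) = -3*x^2 - 2*x*y - 1*y^2 - 10*x + 4*y - 3 is:
H = [[-6, -2], [-2, -2]]
Trace = -6 - 2 = -8
Determinant = -6*-2 - (-2)^2 = 8
Discriminant = (-8)^2 - 4*8 = 32.0
Eigenvalues: lambda_1 = -6.8284, lambda_2 = -1.1716
The function is concave.

1


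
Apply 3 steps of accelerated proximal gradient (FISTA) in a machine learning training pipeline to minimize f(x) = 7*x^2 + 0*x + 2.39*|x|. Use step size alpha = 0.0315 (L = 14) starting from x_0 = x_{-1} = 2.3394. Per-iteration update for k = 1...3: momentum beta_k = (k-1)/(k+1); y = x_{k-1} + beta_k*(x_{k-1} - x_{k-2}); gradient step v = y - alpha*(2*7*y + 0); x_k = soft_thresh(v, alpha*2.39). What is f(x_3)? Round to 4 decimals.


FISTA on f(x) = 7*x^2 + 0*x + 2.39*|x|
L = 14, alpha = 0.0315
Iteration 1: beta = 0.0, y = 2.3394 + 0.0*(2.3394 - 2.3394) = 2.3394
  grad(y) = 32.7516, v = y - alpha*grad = 1.3077
  prox(v) = soft_thresh(1.3077, 0.0753) = 1.2324
Iteration 2: beta = 0.3333, y = 1.2324 + 0.3333*(1.2324 - 2.3394) = 0.8635
  grad(y) = 12.0883, v = y - alpha*grad = 0.4827
  prox(v) = soft_thresh(0.4827, 0.0753) = 0.4074
Iteration 3: beta = 0.5, y = 0.4074 + 0.5*(0.4074 - 1.2324) = -0.0051
  grad(y) = -0.072, v = y - alpha*grad = -0.0029
  prox(v) = soft_thresh(-0.0029, 0.0753) = 0.0
f(x_3) = 7*0.0^2 + 0*0.0 + 2.39*|0.0| = 0.0


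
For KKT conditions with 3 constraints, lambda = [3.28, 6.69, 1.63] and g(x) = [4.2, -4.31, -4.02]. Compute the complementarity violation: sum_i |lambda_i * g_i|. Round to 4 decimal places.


KKT complementary slackness check:
lambda_1 * g_1 = 3.28 * 4.2 = 13.776
lambda_2 * g_2 = 6.69 * -4.31 = -28.8339
lambda_3 * g_3 = 1.63 * -4.02 = -6.5526
Total violation = 13.776 + 28.8339 + 6.5526 = 49.1625


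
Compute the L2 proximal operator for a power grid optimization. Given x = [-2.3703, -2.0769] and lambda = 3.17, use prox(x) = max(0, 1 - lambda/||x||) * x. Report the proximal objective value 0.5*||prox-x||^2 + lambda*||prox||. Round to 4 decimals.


Step 1: Compute ||x||.
||x|| = 3.1515
Step 2: Compute scaling factor.
scale = max(0, 1 - 3.17/3.1515) = 0.0
Step 3: prox(x) = [-0.0, -0.0]
||prox(x)|| = 0.0
Step 4: Proximal objective.
0.5*||prox-x||^2 = 4.9659
lambda*||prox|| = 0.0
Total = 4.9659


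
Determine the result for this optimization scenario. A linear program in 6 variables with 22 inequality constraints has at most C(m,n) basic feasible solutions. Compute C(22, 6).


Each vertex corresponds to some choice of n active constraints out of m, so the number of vertices is at most C(m, n) = m! / (n!(m-n)!).
m = 22, n = 6
Numerator: 22 * 21 * 20 * 19 * 18 * 17
Denominator: 6! = 720
C(22, 6) = 74613


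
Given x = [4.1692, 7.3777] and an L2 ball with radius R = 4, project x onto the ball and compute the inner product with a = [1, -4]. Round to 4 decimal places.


Step 1: Compute ||x|| (intermediates to 6 decimals).
||x|| = sqrt(4.1692^2 + 7.3777^2) = 8.474237
Step 2: Project.
Since ||x|| > R, scale = R/||x|| = 4/8.474237 = 0.472019, proj(x) = scale * x
proj(x) = [1.967942, 3.482415]
Step 3: Dot product.
a^T * proj(x) = 1*1.967942 - 4*3.482415 = -11.9617


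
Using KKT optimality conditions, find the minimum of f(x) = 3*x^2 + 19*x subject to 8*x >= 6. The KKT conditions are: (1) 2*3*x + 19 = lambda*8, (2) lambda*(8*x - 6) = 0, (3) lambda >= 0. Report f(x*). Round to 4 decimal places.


Step 1: Try lambda = 0 (constraint inactive).
x_unc = -19/(2*3) = -3.1667
Check: 8*-3.1667 = -25.3336 < 6 -- violated!
Step 2: Constraint must be active: 8*x = 6
x* = 6/8 = 0.75
lambda = (2*3*0.75 + 19)/8 = 2.9375
Step 3: Compute optimal value.
f(x*) = 3*0.75^2 + 19*0.75 = 15.9375


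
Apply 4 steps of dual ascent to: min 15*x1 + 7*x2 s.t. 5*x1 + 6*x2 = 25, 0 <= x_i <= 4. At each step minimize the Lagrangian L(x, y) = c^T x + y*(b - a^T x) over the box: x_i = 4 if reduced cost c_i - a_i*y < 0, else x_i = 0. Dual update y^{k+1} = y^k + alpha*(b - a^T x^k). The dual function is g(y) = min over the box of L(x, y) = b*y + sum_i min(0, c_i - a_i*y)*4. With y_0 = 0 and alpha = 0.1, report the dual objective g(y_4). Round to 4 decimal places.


Dual ascent for LP: min 15*x1 + 7*x2, 5*x1 + 6*x2 = 25, 0 <= x_i <= 4
Step 1: y^k = 0.0, reduced costs: (15.0, 7.0)
  x^k = (0.0, 0.0), subgradient = b - a^T x = 25.0
  y^{k+1} = 0.0 + 0.1*25.0 = 2.5
Step 2: y^k = 2.5, reduced costs: (2.5, -8.0)
  x^k = (0.0, 4.0), subgradient = b - a^T x = 1.0
  y^{k+1} = 2.5 + 0.1*1.0 = 2.6
Step 3: y^k = 2.6, reduced costs: (2.0, -8.6)
  x^k = (0.0, 4.0), subgradient = b - a^T x = 1.0
  y^{k+1} = 2.6 + 0.1*1.0 = 2.7
Step 4: y^k = 2.7, reduced costs: (1.5, -9.2)
  x^k = (0.0, 4.0), subgradient = b - a^T x = 1.0
  y^{k+1} = 2.7 + 0.1*1.0 = 2.8
Dual objective at y_4 = 2.8: reduced costs (1.0, -9.8), box minimizer x = (0.0, 4.0)
g(y_4) = b*y + (c1 - a1*y)*x1 + (c2 - a2*y)*x2 = 25*2.8 + 1.0*0.0 + (-9.8)*4.0 = 70.0 + 0.0 - 39.2 = 30.8


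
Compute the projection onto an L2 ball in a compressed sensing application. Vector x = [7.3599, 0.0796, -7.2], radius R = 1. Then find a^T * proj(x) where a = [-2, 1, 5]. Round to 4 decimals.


Step 1: Compute ||x|| (intermediates to 6 decimals).
||x|| = sqrt(7.3599^2 + 0.0796^2 + (-7.2)^2) = 10.296333
Step 2: Project.
Since ||x|| > R, scale = R/||x|| = 1/10.296333 = 0.097122, proj(x) = scale * x
proj(x) = [0.714808, 0.007731, -0.699278]
Step 3: Dot product.
a^T * proj(x) = -2*0.714808 + 1*0.007731 + 5*(-0.699278) = -4.9183


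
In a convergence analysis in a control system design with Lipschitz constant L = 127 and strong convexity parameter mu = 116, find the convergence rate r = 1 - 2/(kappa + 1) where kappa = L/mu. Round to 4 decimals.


Step 1: Compute the condition number.
kappa = L/mu = 127/116 = 1.0948
Step 2: Compute the convergence rate.
r = 1 - 2/(kappa + 1) = 1 - 2*mu/(L + mu) = (L - mu)/(L + mu) = 11/243 = 0.0453


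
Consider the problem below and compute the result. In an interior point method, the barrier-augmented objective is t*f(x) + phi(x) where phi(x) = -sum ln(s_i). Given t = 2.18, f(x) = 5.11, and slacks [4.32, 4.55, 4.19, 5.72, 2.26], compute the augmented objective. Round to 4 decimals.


Step 1: Compute log-barrier.
ln values: [1.4633, 1.5151, 1.4327, 1.744, 0.8154]
phi = -(1.4633 + 1.5151 + 1.4327 + 1.744 + 0.8154) = -6.9704
Step 2: Compute augmented objective.
t*f(x) = 2.18*5.11 = 11.1398
Total = 11.1398 - 6.9704 = 4.1694


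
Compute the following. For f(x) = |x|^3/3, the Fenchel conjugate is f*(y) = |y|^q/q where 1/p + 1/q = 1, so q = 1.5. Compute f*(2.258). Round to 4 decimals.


The conjugate exponent q satisfies 1/p + 1/q = 1.
p = 3, so q = 3/(3 - 1) = 1.5
|y|^q = 2.258^1.5 = 3.393
f*(2.258) = 3.393 / 1.5 = 2.262


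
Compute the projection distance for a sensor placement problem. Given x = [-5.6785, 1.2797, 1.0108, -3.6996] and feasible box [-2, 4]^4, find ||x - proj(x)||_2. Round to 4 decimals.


Project each component onto [-2, 4].
clip(-5.6785) = -2.0, clip(1.2797) = 1.2797, clip(1.0108) = 1.0108, clip(-3.6996) = -2.0
Projection = [-2.0, 1.2797, 1.0108, -2.0]
Squared diffs: [13.5314, 0.0, 0.0, 2.8886]
Distance = sqrt(16.42) = 4.0522


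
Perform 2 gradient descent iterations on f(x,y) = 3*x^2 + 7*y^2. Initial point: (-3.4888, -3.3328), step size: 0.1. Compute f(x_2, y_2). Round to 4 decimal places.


Gradient descent on f(x,y) = 3*x^2 + 7*y^2.
Starting point: (-3.4888, -3.3328), alpha = 0.1
Step 1: grad_x = 2*3*-3.4888 = -20.9328, grad_y = 2*7*-3.3328 = -46.6592
  x_1 = -3.4888 - 0.1*-20.9328 = -1.3955
  y_1 = -3.3328 - 0.1*-46.6592 = 1.3331
Step 2: grad_x = 2*3*-1.3955 = -8.3731, grad_y = 2*7*1.3331 = 18.6637
  x_2 = -1.3955 - 0.1*-8.3731 = -0.5582
  y_2 = 1.3331 - 0.1*18.6637 = -0.5332
f(-0.5582, -0.5332) = 3*(-0.5582)^2 + 7*(-0.5332)^2 = 2.9253


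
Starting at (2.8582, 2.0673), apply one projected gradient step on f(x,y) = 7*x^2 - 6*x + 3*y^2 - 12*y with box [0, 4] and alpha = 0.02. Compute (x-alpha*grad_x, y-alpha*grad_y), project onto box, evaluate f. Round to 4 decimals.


Step 1: Compute gradient at (2.8582, 2.0673).
grad_x = 2*7*2.8582 - 6 = 34.0148
grad_y = 2*3*2.0673 - 12 = 0.4038
Step 2: Gradient step.
x_raw = 2.8582 - 0.02*34.0148 = 2.1779
y_raw = 2.0673 - 0.02*0.4038 = 2.0592
Step 3: Project onto [0, 4].
x_proj = clip(2.1779) = 2.1779
y_proj = clip(2.0592) = 2.0592
Step 4: Evaluate f.
f(2.1779, 2.0592) = 8.146


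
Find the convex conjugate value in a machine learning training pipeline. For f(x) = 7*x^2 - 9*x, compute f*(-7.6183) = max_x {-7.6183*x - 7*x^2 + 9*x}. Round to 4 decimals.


f*(y) = sup_x {y*x - a*x^2 - b*x} = sup_x {(y-b)*x - a*x^2}
FOC: (y - b) - 2a*x = 0 => x* = (y - b)/(2a)
x* = (-7.6183 + 9)/(2*7) = 0.0987
f*(-7.6183) = (y-b)^2/(4a) = (-7.6183 + 9)^2/(4*7)
= 1.9091/28 = 0.0682


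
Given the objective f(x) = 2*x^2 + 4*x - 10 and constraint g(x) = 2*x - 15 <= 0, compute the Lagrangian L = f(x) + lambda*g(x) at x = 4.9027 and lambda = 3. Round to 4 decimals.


Step 1: Evaluate f(x).
f(4.9027) = 2*4.9027^2 + 4*4.9027 - 10 = 57.6837
Step 2: Evaluate g(x).
g(4.9027) = 2*4.9027 - 15 = -5.1946
Step 3: Compute Lagrangian.
L = 57.6837 + 3*-5.1946 = 42.0999


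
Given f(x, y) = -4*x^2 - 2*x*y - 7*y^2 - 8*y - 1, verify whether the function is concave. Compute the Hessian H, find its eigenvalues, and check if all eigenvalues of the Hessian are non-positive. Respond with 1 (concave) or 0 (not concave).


The Hessian of f(x,y) = -4*x^2 - 2*x*y - 7*y^2 - 8*y - 1 is:
H = [[-8, -2], [-2, -14]]
Trace = -8 - 14 = -22
Determinant = -8*-14 - (-2)^2 = 108
Discriminant = (-22)^2 - 4*108 = 52.0
Eigenvalues: lambda_1 = -14.6056, lambda_2 = -7.3944
The function is concave.

1


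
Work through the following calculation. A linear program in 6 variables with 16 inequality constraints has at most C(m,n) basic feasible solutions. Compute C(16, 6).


Each vertex corresponds to some choice of n active constraints out of m, so the number of vertices is at most C(m, n) = m! / (n!(m-n)!).
m = 16, n = 6
Numerator: 16 * 15 * 14 * 13 * 12 * 11
Denominator: 6! = 720
C(16, 6) = 8008


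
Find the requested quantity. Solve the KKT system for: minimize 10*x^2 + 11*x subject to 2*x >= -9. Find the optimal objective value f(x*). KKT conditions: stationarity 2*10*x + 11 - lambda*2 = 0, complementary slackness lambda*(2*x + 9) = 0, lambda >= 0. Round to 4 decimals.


Step 1: Try lambda = 0 (constraint inactive).
Stationarity: 2*10*x + 11 = 0
x* = -11/(2*10) = -0.55
Check constraint: 2*-0.55 = -1.1 >= -9 -- satisfied.
Step 2: Compute optimal value.
f(x*) = 10*(-0.55)^2 + 11*(-0.55) = -3.025


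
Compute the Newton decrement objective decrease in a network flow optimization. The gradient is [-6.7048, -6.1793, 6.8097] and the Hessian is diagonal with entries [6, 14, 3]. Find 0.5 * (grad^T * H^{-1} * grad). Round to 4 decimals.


Step 1: H is diagonal, so H^(-1) * g = [-1.1175, -0.4414, 2.2699].
Step 2: g^T H^(-1) g = sum_i g_i^2 / H_ii
  = (-6.7048)^2/6 + (-6.1793)^2/14 + (6.8097)^2/3
  = 7.4924 + 2.7274 + 15.4573 = 25.6771
Step 3: Objective decrease = 0.5 * g^T H^(-1) g = 12.8386


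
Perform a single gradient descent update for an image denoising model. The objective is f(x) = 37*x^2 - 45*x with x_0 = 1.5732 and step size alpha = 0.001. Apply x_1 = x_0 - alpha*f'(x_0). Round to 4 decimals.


We compute the gradient at x_0 and apply the update.
f'(x) = 74*x - 45
f'(1.5732) = 74*1.5732 - 45 = 71.4168
x_1 = 1.5732 - 0.001*71.4168 = 1.5018


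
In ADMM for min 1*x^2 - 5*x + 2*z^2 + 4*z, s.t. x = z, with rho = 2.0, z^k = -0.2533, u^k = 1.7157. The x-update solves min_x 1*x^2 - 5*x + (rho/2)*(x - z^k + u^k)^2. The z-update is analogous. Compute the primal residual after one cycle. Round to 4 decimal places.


ADMM iteration with rho = 2.0, z^k = -0.2533, u^k = 1.7157
Step 1: x-update.
Minimize 1*x^2 - 5*x + (2.0/2)*(x + 0.2533 + 1.7157)^2
FOC: (2*1 + 2.0)*x = 5 + 2.0*(-0.2533 - 1.7157)
x^{k+1} = 0.2655
Step 2: z-update.
Minimize 2*z^2 + 4*z + (2.0/2)*(0.2655 - z + 1.7157)^2
FOC: (2*2 + 2.0)*z = -4 + 2.0*(0.2655 + 1.7157)
z^{k+1} = -0.0063
Step 3: u-update.
u^{k+1} = 1.7157 + 0.2655 + 0.0063 = 1.9875
Step 4: Primal residual = |0.2655 + 0.0063| = 0.2718


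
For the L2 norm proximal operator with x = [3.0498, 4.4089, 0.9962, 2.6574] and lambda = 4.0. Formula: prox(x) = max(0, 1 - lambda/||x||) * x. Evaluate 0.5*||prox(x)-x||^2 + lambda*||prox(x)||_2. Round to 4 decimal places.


Step 1: Compute ||x||.
||x|| = 6.0658
Step 2: Compute scaling factor.
scale = max(0, 1 - 4.0/6.0658) = 0.3406
Step 3: prox(x) = [1.0387, 1.5015, 0.3393, 0.905]
||prox(x)|| = 2.0658
Step 4: Proximal objective.
0.5*||prox-x||^2 = 8.0
lambda*||prox|| = 8.2632
Total = 16.2632


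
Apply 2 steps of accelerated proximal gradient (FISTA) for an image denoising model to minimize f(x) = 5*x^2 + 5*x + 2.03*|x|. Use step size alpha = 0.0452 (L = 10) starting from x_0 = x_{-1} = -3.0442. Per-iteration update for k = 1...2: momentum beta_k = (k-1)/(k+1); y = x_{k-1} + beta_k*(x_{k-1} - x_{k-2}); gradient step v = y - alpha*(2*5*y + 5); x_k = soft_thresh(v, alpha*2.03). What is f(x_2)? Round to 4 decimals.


FISTA on f(x) = 5*x^2 + 5*x + 2.03*|x|
L = 10, alpha = 0.0452
Iteration 1: beta = 0.0, y = -3.0442 + 0.0*(-3.0442 + 3.0442) = -3.0442
  grad(y) = -25.442, v = y - alpha*grad = -1.8942
  prox(v) = soft_thresh(-1.8942, 0.0918) = -1.8025
Iteration 2: beta = 0.3333, y = -1.8025 + 0.3333*(-1.8025 + 3.0442) = -1.3886
  grad(y) = -8.8855, v = y - alpha*grad = -0.9869
  prox(v) = soft_thresh(-0.9869, 0.0918) = -0.8952
f(x_2) = 5*(-0.8952)^2 + 5*(-0.8952) + 2.03*|-0.8952| = 1.348


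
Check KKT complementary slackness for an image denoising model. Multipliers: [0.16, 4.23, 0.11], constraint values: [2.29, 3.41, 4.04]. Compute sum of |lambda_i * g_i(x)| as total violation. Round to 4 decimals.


KKT complementary slackness check:
lambda_1 * g_1 = 0.16 * 2.29 = 0.3664
lambda_2 * g_2 = 4.23 * 3.41 = 14.4243
lambda_3 * g_3 = 0.11 * 4.04 = 0.4444
Total violation = 0.3664 + 14.4243 + 0.4444 = 15.2351


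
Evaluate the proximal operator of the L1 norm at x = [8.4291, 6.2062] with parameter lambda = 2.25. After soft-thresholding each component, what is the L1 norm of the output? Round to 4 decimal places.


Soft-thresholding with lambda = 2.25:
prox(8.4291) = sign(8.4291)*max(|8.4291| - 2.25, 0) = 6.1791
prox(6.2062) = sign(6.2062)*max(|6.2062| - 2.25, 0) = 3.9562
prox(x) = [6.1791, 3.9562]
||prox(x)||_1 = 6.1791 + 3.9562 = 10.1353


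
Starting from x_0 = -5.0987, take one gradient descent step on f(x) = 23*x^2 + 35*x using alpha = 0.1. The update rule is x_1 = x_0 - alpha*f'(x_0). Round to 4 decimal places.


We compute the gradient at x_0 and apply the update.
f'(x) = 46*x + 35
f'(-5.0987) = 46*-5.0987 + 35 = -199.5402
x_1 = -5.0987 - 0.1*-199.5402 = 14.8553


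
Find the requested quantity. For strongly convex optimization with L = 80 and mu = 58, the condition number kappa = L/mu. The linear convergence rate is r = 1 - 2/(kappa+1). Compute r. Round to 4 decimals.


Step 1: Compute the condition number.
kappa = L/mu = 80/58 = 1.3793
Step 2: Compute the convergence rate.
r = 1 - 2/(kappa + 1) = 1 - 2*mu/(L + mu) = (L - mu)/(L + mu) = 22/138 = 0.1594


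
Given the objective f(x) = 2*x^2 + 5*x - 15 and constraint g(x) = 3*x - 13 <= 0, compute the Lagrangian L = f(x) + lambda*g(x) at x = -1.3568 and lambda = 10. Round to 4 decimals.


Step 1: Evaluate f(x).
f(-1.3568) = 2*(-1.3568)^2 + 5*(-1.3568) - 15 = -18.1022
Step 2: Evaluate g(x).
g(-1.3568) = 3*-1.3568 - 13 = -17.0704
Step 3: Compute Lagrangian.
L = -18.1022 + 10*-17.0704 = -188.8062


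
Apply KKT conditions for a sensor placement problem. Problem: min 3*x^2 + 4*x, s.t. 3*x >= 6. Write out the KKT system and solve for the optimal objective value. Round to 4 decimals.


Step 1: Try lambda = 0 (constraint inactive).
x_unc = -4/(2*3) = -0.6667
Check: 3*-0.6667 = -2.0001 < 6 -- violated!
Step 2: Constraint must be active: 3*x = 6
x* = 6/3 = 2.0
lambda = (2*3*2.0 + 4)/3 = 5.3333
Step 3: Compute optimal value.
f(x*) = 3*2.0^2 + 4*2.0 = 20.0


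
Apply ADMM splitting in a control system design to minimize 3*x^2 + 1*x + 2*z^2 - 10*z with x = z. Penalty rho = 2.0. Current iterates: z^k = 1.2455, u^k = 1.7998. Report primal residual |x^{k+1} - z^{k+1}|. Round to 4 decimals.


ADMM iteration with rho = 2.0, z^k = 1.2455, u^k = 1.7998
Step 1: x-update.
Minimize 3*x^2 + 1*x + (2.0/2)*(x - 1.2455 + 1.7998)^2
FOC: (2*3 + 2.0)*x = -1 + 2.0*(1.2455 - 1.7998)
x^{k+1} = -0.2636
Step 2: z-update.
Minimize 2*z^2 - 10*z + (2.0/2)*(-0.2636 - z + 1.7998)^2
FOC: (2*2 + 2.0)*z = 10 + 2.0*(-0.2636 + 1.7998)
z^{k+1} = 2.1787
Step 3: u-update.
u^{k+1} = 1.7998 - 0.2636 - 2.1787 = -0.6425
Step 4: Primal residual = |-0.2636 - 2.1787| = 2.4423


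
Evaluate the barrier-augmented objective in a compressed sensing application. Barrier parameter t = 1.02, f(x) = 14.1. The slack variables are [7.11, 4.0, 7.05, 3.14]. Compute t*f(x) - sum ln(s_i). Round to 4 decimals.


Step 1: Compute log-barrier.
ln values: [1.9615, 1.3863, 1.953, 1.1442]
phi = -(1.9615 + 1.3863 + 1.953 + 1.1442) = -6.445
Step 2: Compute augmented objective.
t*f(x) = 1.02*14.1 = 14.382
Total = 14.382 - 6.445 = 7.937


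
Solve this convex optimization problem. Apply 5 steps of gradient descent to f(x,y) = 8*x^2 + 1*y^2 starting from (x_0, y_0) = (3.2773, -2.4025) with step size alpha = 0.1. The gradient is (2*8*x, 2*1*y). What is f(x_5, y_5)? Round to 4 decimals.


Gradient descent on f(x,y) = 8*x^2 + 1*y^2.
Starting point: (3.2773, -2.4025), alpha = 0.1
Step 1: grad_x = 2*8*3.2773 = 52.4368, grad_y = 2*1*-2.4025 = -4.805
  x_1 = 3.2773 - 0.1*52.4368 = -1.9664
  y_1 = -2.4025 - 0.1*-4.805 = -1.922
Step 2: grad_x = 2*8*-1.9664 = -31.4621, grad_y = 2*1*-1.922 = -3.844
  x_2 = -1.9664 - 0.1*-31.4621 = 1.1798
  y_2 = -1.922 - 0.1*-3.844 = -1.5376
Step 3: grad_x = 2*8*1.1798 = 18.8772, grad_y = 2*1*-1.5376 = -3.0752
  x_3 = 1.1798 - 0.1*18.8772 = -0.7079
  y_3 = -1.5376 - 0.1*-3.0752 = -1.2301
Step 4: grad_x = 2*8*-0.7079 = -11.3263, grad_y = 2*1*-1.2301 = -2.4602
  x_4 = -0.7079 - 0.1*-11.3263 = 0.4247
  y_4 = -1.2301 - 0.1*-2.4602 = -0.9841
Step 5: grad_x = 2*8*0.4247 = 6.7958, grad_y = 2*1*-0.9841 = -1.9681
  x_5 = 0.4247 - 0.1*6.7958 = -0.2548
  y_5 = -0.9841 - 0.1*-1.9681 = -0.7873
f(-0.2548, -0.7873) = 8*(-0.2548)^2 + 1*(-0.7873)^2 = 1.1393


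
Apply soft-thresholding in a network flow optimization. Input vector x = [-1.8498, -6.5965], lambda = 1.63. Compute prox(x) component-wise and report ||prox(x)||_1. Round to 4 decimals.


Soft-thresholding with lambda = 1.63:
prox(-1.8498) = sign(-1.8498)*max(|-1.8498| - 1.63, 0) = -0.2198
prox(-6.5965) = sign(-6.5965)*max(|-6.5965| - 1.63, 0) = -4.9665
prox(x) = [-0.2198, -4.9665]
||prox(x)||_1 = 0.2198 + 4.9665 = 5.1863


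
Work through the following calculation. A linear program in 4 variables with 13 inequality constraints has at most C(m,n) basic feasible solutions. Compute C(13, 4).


Each vertex corresponds to some choice of n active constraints out of m, so the number of vertices is at most C(m, n) = m! / (n!(m-n)!).
m = 13, n = 4
Numerator: 13 * 12 * 11 * 10
Denominator: 4! = 24
C(13, 4) = 715


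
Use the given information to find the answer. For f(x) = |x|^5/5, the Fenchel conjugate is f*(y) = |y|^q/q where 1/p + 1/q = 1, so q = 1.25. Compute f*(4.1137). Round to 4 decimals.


The conjugate exponent q satisfies 1/p + 1/q = 1.
p = 5, so q = 5/(5 - 1) = 1.25
|y|^q = 4.1137^1.25 = 5.8586
f*(4.1137) = 5.8586 / 1.25 = 4.6868


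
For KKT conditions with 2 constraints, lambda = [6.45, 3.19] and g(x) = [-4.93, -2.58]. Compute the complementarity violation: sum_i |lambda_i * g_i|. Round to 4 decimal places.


KKT complementary slackness check:
lambda_1 * g_1 = 6.45 * -4.93 = -31.7985
lambda_2 * g_2 = 3.19 * -2.58 = -8.2302
Total violation = 31.7985 + 8.2302 = 40.0287


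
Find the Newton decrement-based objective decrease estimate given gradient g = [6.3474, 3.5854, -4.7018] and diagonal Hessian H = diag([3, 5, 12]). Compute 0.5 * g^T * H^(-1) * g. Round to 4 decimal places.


Step 1: H is diagonal, so H^(-1) * g = [2.1158, 0.7171, -0.3918].
Step 2: g^T H^(-1) g = sum_i g_i^2 / H_ii
  = (6.3474)^2/3 + (3.5854)^2/5 + (-4.7018)^2/12
  = 13.4298 + 2.571 + 1.8422 = 17.8431
Step 3: Objective decrease = 0.5 * g^T H^(-1) g = 8.9215


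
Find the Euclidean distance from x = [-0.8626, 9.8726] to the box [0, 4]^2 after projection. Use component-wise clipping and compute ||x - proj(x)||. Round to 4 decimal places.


Project each component onto [0, 4].
clip(-0.8626) = 0.0, clip(9.8726) = 4.0
Projection = [0.0, 4.0]
Squared diffs: [0.7441, 34.4874]
Distance = sqrt(35.2315) = 5.9356


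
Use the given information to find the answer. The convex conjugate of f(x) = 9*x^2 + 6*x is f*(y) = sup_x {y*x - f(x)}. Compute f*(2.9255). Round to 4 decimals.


f*(y) = sup_x {y*x - a*x^2 - b*x} = sup_x {(y-b)*x - a*x^2}
FOC: (y - b) - 2a*x = 0 => x* = (y - b)/(2a)
x* = (2.9255 - 6)/(2*9) = -0.1708
f*(2.9255) = (y-b)^2/(4a) = (2.9255 - 6)^2/(4*9)
= 9.4526/36 = 0.2626


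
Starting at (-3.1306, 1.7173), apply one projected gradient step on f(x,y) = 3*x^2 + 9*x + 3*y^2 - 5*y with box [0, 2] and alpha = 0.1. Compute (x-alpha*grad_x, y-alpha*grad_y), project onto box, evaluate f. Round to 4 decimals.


Step 1: Compute gradient at (-3.1306, 1.7173).
grad_x = 2*3*-3.1306 + 9 = -9.7836
grad_y = 2*3*1.7173 - 5 = 5.3038
Step 2: Gradient step.
x_raw = -3.1306 - 0.1*-9.7836 = -2.1522
y_raw = 1.7173 - 0.1*5.3038 = 1.1869
Step 3: Project onto [0, 2].
x_proj = clip(-2.1522) = 0.0
y_proj = clip(1.1869) = 1.1869
Step 4: Evaluate f.
f(0.0, 1.1869) = -1.7083


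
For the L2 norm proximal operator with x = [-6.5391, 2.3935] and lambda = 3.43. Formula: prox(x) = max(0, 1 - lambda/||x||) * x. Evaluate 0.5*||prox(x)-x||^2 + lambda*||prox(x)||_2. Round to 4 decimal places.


Step 1: Compute ||x||.
||x|| = 6.9634
Step 2: Compute scaling factor.
scale = max(0, 1 - 3.43/6.9634) = 0.5074
Step 3: prox(x) = [-3.3181, 1.2145]
||prox(x)|| = 3.5334
Step 4: Proximal objective.
0.5*||prox-x||^2 = 5.8825
lambda*||prox|| = 12.1196
Total = 18.0019


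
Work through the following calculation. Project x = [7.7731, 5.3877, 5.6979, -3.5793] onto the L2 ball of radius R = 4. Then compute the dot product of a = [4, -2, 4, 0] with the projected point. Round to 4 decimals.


Step 1: Compute ||x|| (intermediates to 6 decimals).
||x|| = sqrt(7.7731^2 + 5.3877^2 + 5.6979^2 + (-3.5793)^2) = 11.607146
Step 2: Project.
Since ||x|| > R, scale = R/||x|| = 4/11.607146 = 0.344615, proj(x) = scale * x
proj(x) = [2.678727, 1.856682, 1.963582, -1.23348]
Step 3: Dot product.
a^T * proj(x) = 4*2.678727 - 2*1.856682 + 4*1.963582 + 0*(-1.23348) = 14.8559


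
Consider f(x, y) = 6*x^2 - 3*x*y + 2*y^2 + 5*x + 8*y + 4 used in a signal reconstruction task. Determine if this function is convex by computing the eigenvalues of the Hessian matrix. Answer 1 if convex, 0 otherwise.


The Hessian of f(x,y) = 6*x^2 - 3*x*y + 2*y^2 + 5*x + 8*y + 4 is:
H = [[12, -3], [-3, 4]]
Trace = 12 + 4 = 16
Determinant = 12*4 - (-3)^2 = 39
Discriminant = (16)^2 - 4*39 = 100.0
Eigenvalues: lambda_1 = 3.0, lambda_2 = 13.0
The function is convex.

1


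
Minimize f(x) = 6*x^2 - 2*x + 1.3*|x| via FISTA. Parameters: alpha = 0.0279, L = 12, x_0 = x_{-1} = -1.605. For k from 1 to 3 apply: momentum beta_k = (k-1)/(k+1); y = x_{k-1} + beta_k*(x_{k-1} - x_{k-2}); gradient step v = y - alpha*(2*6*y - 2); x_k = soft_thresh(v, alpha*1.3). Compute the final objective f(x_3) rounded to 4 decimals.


FISTA on f(x) = 6*x^2 - 2*x + 1.3*|x|
L = 12, alpha = 0.0279
Iteration 1: beta = 0.0, y = -1.605 + 0.0*(-1.605 + 1.605) = -1.605
  grad(y) = -21.26, v = y - alpha*grad = -1.0118
  prox(v) = soft_thresh(-1.0118, 0.0363) = -0.9756
Iteration 2: beta = 0.3333, y = -0.9756 + 0.3333*(-0.9756 + 1.605) = -0.7658
  grad(y) = -11.1892, v = y - alpha*grad = -0.4536
  prox(v) = soft_thresh(-0.4536, 0.0363) = -0.4173
Iteration 3: beta = 0.5, y = -0.4173 + 0.5*(-0.4173 + 0.9756) = -0.1382
  grad(y) = -3.6583, v = y - alpha*grad = -0.0361
  prox(v) = soft_thresh(-0.0361, 0.0363) = 0.0
f(x_3) = 6*0.0^2 - 2*0.0 + 1.3*|0.0| = 0.0


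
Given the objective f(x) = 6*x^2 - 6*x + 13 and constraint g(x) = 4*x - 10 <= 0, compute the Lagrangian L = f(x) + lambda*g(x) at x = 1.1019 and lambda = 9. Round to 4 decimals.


Step 1: Evaluate f(x).
f(1.1019) = 6*1.1019^2 - 6*1.1019 + 13 = 13.6737
Step 2: Evaluate g(x).
g(1.1019) = 4*1.1019 - 10 = -5.5924
Step 3: Compute Lagrangian.
L = 13.6737 + 9*-5.5924 = -36.6579


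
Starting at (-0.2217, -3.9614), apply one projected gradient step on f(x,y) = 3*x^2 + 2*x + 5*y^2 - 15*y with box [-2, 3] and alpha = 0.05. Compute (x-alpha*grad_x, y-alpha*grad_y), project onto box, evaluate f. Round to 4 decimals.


Step 1: Compute gradient at (-0.2217, -3.9614).
grad_x = 2*3*-0.2217 + 2 = 0.6698
grad_y = 2*5*-3.9614 - 15 = -54.614
Step 2: Gradient step.
x_raw = -0.2217 - 0.05*0.6698 = -0.2552
y_raw = -3.9614 - 0.05*-54.614 = -1.2307
Step 3: Project onto [-2, 3].
x_proj = clip(-0.2552) = -0.2552
y_proj = clip(-1.2307) = -1.2307
Step 4: Evaluate f.
f(-0.2552, -1.2307) = 25.7186


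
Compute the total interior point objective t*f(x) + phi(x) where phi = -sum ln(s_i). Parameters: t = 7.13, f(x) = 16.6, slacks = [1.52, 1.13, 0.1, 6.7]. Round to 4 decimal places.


Step 1: Compute log-barrier.
ln values: [0.4187, 0.1222, -2.3026, 1.9021]
phi = -(0.4187 + 0.1222 - 2.3026 + 1.9021) = -0.1405
Step 2: Compute augmented objective.
t*f(x) = 7.13*16.6 = 118.358
Total = 118.358 - 0.1405 = 118.2175


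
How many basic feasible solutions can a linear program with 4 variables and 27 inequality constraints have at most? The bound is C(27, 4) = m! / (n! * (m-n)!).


Each vertex corresponds to some choice of n active constraints out of m, so the number of vertices is at most C(m, n) = m! / (n!(m-n)!).
m = 27, n = 4
Numerator: 27 * 26 * 25 * 24
Denominator: 4! = 24
C(27, 4) = 17550


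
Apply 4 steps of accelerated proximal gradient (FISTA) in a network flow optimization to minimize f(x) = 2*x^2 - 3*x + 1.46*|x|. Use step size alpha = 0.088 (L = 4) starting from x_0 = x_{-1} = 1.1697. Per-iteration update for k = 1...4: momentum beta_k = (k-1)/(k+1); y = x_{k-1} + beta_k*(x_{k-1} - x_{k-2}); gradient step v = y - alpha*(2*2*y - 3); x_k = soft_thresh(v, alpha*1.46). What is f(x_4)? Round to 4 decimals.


FISTA on f(x) = 2*x^2 - 3*x + 1.46*|x|
L = 4, alpha = 0.088
Iteration 1: beta = 0.0, y = 1.1697 + 0.0*(1.1697 - 1.1697) = 1.1697
  grad(y) = 1.6788, v = y - alpha*grad = 1.022
  prox(v) = soft_thresh(1.022, 0.1285) = 0.8935
Iteration 2: beta = 0.3333, y = 0.8935 + 0.3333*(0.8935 - 1.1697) = 0.8014
  grad(y) = 0.2057, v = y - alpha*grad = 0.7833
  prox(v) = soft_thresh(0.7833, 0.1285) = 0.6548
Iteration 3: beta = 0.5, y = 0.6548 + 0.5*(0.6548 - 0.8935) = 0.5355
  grad(y) = -0.858, v = y - alpha*grad = 0.611
  prox(v) = soft_thresh(0.611, 0.1285) = 0.4825
Iteration 4: beta = 0.6, y = 0.4825 + 0.6*(0.4825 - 0.6548) = 0.3791
  grad(y) = -1.4834, v = y - alpha*grad = 0.5097
  prox(v) = soft_thresh(0.5097, 0.1285) = 0.3812
f(x_4) = 2*0.3812^2 - 3*0.3812 + 1.46*|0.3812| = -0.2964
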